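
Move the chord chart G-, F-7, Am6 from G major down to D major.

D- C-7 Em6

G major down to D major is a perfect fourth; each chord root moves by that interval while the quality stays the same.
G-: root G down a perfect fourth → D, giving D-.
F-7: root F down a perfect fourth → C, giving C-7.
Am6: root A down a perfect fourth → E, giving Em6.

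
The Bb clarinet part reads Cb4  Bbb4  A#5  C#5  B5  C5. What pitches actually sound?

Bbb3 Abb4 G#5 B4 A5 Bb4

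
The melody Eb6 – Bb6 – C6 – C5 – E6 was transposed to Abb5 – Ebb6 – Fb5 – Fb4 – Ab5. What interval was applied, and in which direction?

down an augmented fifth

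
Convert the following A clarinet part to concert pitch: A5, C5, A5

Written C4 on the A clarinet sounds as A3, a minor third lower; apply that shift to every note.
A5 to F#5
C5 to A4
A5 to F#5

F#5 A4 F#5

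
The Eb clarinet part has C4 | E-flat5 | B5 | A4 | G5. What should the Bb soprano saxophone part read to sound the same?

F4 Ab5 E6 D5 C6

First find concert pitch: the Eb clarinet sounds a minor third above written, so C4 E-flat5 B5 A4 G5 sounds Eb4 Gb5 D6 C5 Bb5.
Then write for Bb soprano saxophone: it sounds a major second below written, so the part must be a major second above concert.
Eb4 → F4
Gb5 → Ab5
D6 → E6
C5 → D5
Bb5 → C6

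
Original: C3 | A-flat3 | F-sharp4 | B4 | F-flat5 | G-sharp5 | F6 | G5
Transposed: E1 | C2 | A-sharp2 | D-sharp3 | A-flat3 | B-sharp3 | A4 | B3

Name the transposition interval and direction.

down a minor thirteenth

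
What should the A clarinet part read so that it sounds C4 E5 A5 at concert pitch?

Eb4 G5 C6

Written C4 sounds as A3 on the A clarinet, so concert pitches are written a minor third up.
C4 → Eb4
E5 → G5
A5 → C6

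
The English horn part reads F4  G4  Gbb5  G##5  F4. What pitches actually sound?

Bb3 C4 Cbb5 C##5 Bb3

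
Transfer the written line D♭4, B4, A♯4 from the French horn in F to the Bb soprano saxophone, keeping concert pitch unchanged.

Ab3 F#4 E#4

First find concert pitch: the French horn in F sounds a perfect fifth below written, so D♭4 B4 A♯4 sounds Gb3 E4 D#4.
Then write for Bb soprano saxophone: it sounds a major second below written, so the part must be a major second above concert.
Gb3 → Ab3
E4 → F#4
D#4 → E#4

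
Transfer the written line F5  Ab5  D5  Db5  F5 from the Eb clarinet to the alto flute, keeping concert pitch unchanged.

First find concert pitch: the Eb clarinet sounds a minor third above written, so F5 Ab5 D5 Db5 F5 sounds Ab5 Cb6 F5 Fb5 Ab5.
Then write for alto flute: it sounds a perfect fourth below written, so the part must be a perfect fourth above concert.
Ab5 → Db6
Cb6 → Fb6
F5 → Bb5
Fb5 → Bbb5
Ab5 → Db6

Db6 Fb6 Bb5 Bbb5 Db6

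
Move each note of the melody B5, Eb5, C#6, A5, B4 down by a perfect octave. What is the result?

B4 Eb4 C#5 A4 B3

B5 gives B4
Eb5 gives Eb4
C#6 gives C#5
A5 gives A4
B4 gives B3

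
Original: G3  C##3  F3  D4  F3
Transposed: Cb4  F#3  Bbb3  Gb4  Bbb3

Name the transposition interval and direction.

Take the first pair: G3 → Cb4. G to C spans 4 letter names, so the interval is some kind of fourth.
G3 to Cb4 is 4 semitones, which makes it a diminished fourth; the second version is higher, so the direction is up.
Checking another pair — F3 → Bbb3 — gives the same interval.

up a diminished fourth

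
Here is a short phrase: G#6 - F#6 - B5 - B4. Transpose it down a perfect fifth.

G#6 to C#6
F#6 to B5
B5 to E5
B4 to E4

C#6 B5 E5 E4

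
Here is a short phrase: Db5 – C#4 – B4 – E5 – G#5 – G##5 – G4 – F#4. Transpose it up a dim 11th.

Gbb6 F5 Eb6 Ab6 C7 C#7 Cb6 Bb5

Db5: an eleventh up reaches G, and 16 semitones makes it Gbb6.
A diminished eleventh up from C#4 gives F5.
A diminished eleventh up from B4 gives Eb6.
E5: an eleventh up reaches A, and 16 semitones makes it Ab6.
A diminished eleventh up from G#5 gives C7.
G##5: an eleventh up reaches C, and 16 semitones makes it C#7.
G4 up a diminished eleventh is Cb6.
F#4: an eleventh up reaches B, and 16 semitones makes it Bb5.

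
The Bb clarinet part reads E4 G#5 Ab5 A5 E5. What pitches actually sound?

Written C4 on the Bb clarinet sounds as Bb3, a major second lower; apply that shift to every note.
E4 becomes D4
G#5 becomes F#5
Ab5 becomes Gb5
A5 becomes G5
E5 becomes D5

D4 F#5 Gb5 G5 D5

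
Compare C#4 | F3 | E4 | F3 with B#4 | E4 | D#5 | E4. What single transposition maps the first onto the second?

up a major seventh

Take the first pair: C#4 → B#4. C to B spans 7 letter names, so the interval is some kind of seventh.
C#4 to B#4 is 11 semitones, which makes it a major seventh; the second version is higher, so the direction is up.
Checking another pair — F3 → E4 — gives the same interval.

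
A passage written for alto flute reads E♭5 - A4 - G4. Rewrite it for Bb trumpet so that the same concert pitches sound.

First find concert pitch: the alto flute sounds a perfect fourth below written, so E♭5 A4 G4 sounds Bb4 E4 D4.
Then write for Bb trumpet: it sounds a major second below written, so the part must be a major second above concert.
Bb4 → C5
E4 → F#4
D4 → E4

C5 F#4 E4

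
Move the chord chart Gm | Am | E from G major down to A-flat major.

Abm Bbm F

G major down to A-flat major is a major seventh; each chord root moves by that interval while the quality stays the same.
Gm: root G down a major seventh → Ab, giving Abm.
Am: root A down a major seventh → Bb, giving Bbm.
E: root E down a major seventh → F, giving F.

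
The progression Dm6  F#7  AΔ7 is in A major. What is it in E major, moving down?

A major down to E major is a perfect fourth; each chord root moves by that interval while the quality stays the same.
Dm6: root D down a perfect fourth → A, giving Am6.
F#7: root F# down a perfect fourth → C#, giving C#7.
AΔ7: root A down a perfect fourth → E, giving EΔ7.

Am6 C#7 EΔ7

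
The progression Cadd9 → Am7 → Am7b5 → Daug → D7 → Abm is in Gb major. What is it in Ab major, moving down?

Dadd9 Bm7 Bm7b5 Eaug E7 Bbm

Gb major down to Ab major is a minor seventh; each chord root moves by that interval while the quality stays the same.
Cadd9: root C down a minor seventh → D, giving Dadd9.
Am7: root A down a minor seventh → B, giving Bm7.
Am7b5: root A down a minor seventh → B, giving Bm7b5.
Daug: root D down a minor seventh → E, giving Eaug.
D7: root D down a minor seventh → E, giving E7.
Abm: root Ab down a minor seventh → Bb, giving Bbm.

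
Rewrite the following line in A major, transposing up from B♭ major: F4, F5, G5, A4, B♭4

E5 E6 F#6 G#5 A5

B♭ major to A major up is a major seventh, so every note moves up by that interval.
F4 becomes E5
F5 becomes E6
G5 becomes F#6
A4 becomes G#5
Bb4 becomes A5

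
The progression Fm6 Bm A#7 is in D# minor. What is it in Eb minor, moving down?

Gbbm6 Cbm Bb7

D# minor down to Eb minor is an augmented seventh; each chord root moves by that interval while the quality stays the same.
Fm6: root F down an augmented seventh → Gbb, giving Gbbm6.
Bm: root B down an augmented seventh → Cb, giving Cbm.
A#7: root A# down an augmented seventh → Bb, giving Bb7.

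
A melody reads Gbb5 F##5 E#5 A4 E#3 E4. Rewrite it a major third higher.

Bbb5 A##5 G##5 C#5 G##3 G#4

A major third up from Gbb5 gives Bbb5.
F##5: a third up reaches A, and 4 semitones makes it A##5.
E#5: a third up reaches G, and 4 semitones makes it G##5.
A4: a third up reaches C, and 4 semitones makes it C#5.
E#3: a third up reaches G, and 4 semitones makes it G##3.
A major third up from E4 gives G#4.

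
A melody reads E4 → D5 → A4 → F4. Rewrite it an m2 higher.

F4 Eb5 Bb4 Gb4

E4 gives F4
D5 gives Eb5
A4 gives Bb4
F4 gives Gb4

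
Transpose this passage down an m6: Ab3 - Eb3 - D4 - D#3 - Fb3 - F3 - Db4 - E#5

Ab3 -> C3
Eb3 -> G2
D4 -> F#3
D#3 -> F##2
Fb3 -> Ab2
F3 -> A2
Db4 -> F3
E#5 -> G##4

C3 G2 F#3 F##2 Ab2 A2 F3 G##4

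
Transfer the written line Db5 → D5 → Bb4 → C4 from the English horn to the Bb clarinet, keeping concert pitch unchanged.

Ab4 A4 F4 G3

First find concert pitch: the English horn sounds a perfect fifth below written, so Db5 D5 Bb4 C4 sounds Gb4 G4 Eb4 F3.
Then write for Bb clarinet: it sounds a major second below written, so the part must be a major second above concert.
Gb4 → Ab4
G4 → A4
Eb4 → F4
F3 → G3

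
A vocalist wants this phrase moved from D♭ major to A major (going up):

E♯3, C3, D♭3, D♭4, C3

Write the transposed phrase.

From D♭ up to A is an augmented fifth; apply that to each pitch.
E#3 -> B##3
C3 -> G#3
Db3 -> A3
Db4 -> A4
C3 -> G#3

B##3 G#3 A3 A4 G#3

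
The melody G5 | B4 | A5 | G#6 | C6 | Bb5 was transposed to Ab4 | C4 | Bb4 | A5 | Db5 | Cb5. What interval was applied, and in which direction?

From G5 to Ab4 is 7 letter names — a seventh of some quality.
Ab4 to G5 is 11 semitones, which makes it a major seventh; the second version is lower, so the direction is down.
Checking another pair — Bb5 → Cb5 — gives the same interval.

down a major seventh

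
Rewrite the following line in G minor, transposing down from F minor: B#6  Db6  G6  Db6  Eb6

F minor to G minor down is a minor seventh, so every note moves down by that interval.
B#6 → C##6
Db6 → Eb5
G6 → A5
Db6 → Eb5
Eb6 → F5

C##6 Eb5 A5 Eb5 F5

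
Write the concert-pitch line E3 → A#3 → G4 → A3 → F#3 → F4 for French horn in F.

The French horn in F sounds a perfect fifth below written, so the written part must be a perfect fifth above concert — transpose each note up.
E3 to B3
A#3 to E#4
G4 to D5
A3 to E4
F#3 to C#4
F4 to C5

B3 E#4 D5 E4 C#4 C5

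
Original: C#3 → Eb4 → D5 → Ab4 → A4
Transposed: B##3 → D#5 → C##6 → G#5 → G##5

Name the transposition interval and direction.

up an augmented seventh

Take the first pair: C#3 → B##3. C to B spans 7 letter names, so the interval is some kind of seventh.
C#3 to B##3 is 12 semitones, which makes it an augmented seventh; the second version is higher, so the direction is up.
Checking another pair — A4 → G##5 — gives the same interval.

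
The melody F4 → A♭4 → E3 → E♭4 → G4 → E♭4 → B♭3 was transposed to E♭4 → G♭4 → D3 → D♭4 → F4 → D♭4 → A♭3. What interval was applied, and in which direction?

down a major second

From F4 to Eb4 is 2 letter names — a second of some quality.
Eb4 to F4 is 2 semitones, which makes it a major second; the second version is lower, so the direction is down.
Checking another pair — Bb3 → Ab3 — gives the same interval.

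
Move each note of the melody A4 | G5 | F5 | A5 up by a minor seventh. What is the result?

G5 F6 Eb6 G6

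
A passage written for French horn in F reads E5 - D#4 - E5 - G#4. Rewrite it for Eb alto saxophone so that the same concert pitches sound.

F#5 E#4 F#5 A#4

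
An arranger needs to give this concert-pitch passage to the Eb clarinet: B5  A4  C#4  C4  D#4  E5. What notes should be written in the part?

The Eb clarinet sounds a minor third above written, so the written part must be a minor third below concert — transpose each note down.
B5 -> G#5
A4 -> F#4
C#4 -> A#3
C4 -> A3
D#4 -> B#3
E5 -> C#5

G#5 F#4 A#3 A3 B#3 C#5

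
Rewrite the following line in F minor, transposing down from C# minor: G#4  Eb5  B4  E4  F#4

C4 Abb4 Eb4 Ab3 Bb3

From C# down to F is an augmented fifth; apply that to each pitch.
G#4 becomes C4
Eb5 becomes Abb4
B4 becomes Eb4
E4 becomes Ab3
F#4 becomes Bb3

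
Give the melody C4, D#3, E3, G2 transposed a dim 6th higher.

C4 up a diminished sixth is Abb4.
D#3 up a diminished sixth is Bb3.
A diminished sixth up from E3 gives Cb4.
G2 up a diminished sixth is Ebb3.

Abb4 Bb3 Cb4 Ebb3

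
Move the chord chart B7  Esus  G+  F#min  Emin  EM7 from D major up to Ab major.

D major up to Ab major is a diminished fifth; each chord root moves by that interval while the quality stays the same.
B7: root B up a diminished fifth → F, giving F7.
Esus: root E up a diminished fifth → Bb, giving Bbsus.
G+: root G up a diminished fifth → Db, giving Db+.
F#min: root F# up a diminished fifth → C, giving Cmin.
Emin: root E up a diminished fifth → Bb, giving Bbmin.
EM7: root E up a diminished fifth → Bb, giving BbM7.

F7 Bbsus Db+ Cmin Bbmin BbM7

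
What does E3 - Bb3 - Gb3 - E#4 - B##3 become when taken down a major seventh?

E3: a seventh down reaches F, and 11 semitones makes it F2.
Bb3: a seventh down reaches C, and 11 semitones makes it Cb3.
Gb3 down a major seventh is Abb2.
A major seventh down from E#4 gives F#3.
B##3 down a major seventh is C##3.

F2 Cb3 Abb2 F#3 C##3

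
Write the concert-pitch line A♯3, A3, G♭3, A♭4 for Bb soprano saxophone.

The Bb soprano saxophone sounds a major second below written, so the written part must be a major second above concert — transpose each note up.
A#3 -> B#3
A3 -> B3
Gb3 -> Ab3
Ab4 -> Bb4

B#3 B3 Ab3 Bb4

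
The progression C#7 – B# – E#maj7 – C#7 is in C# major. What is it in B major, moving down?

B7 A# D#maj7 B7

C# major down to B major is a major second; each chord root moves by that interval while the quality stays the same.
C#7: root C# down a major second → B, giving B7.
B#: root B# down a major second → A#, giving A#.
E#maj7: root E# down a major second → D#, giving D#maj7.
C#7: root C# down a major second → B, giving B7.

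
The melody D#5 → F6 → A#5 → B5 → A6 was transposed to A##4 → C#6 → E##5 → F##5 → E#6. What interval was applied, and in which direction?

Take the first pair: D#5 → A##4. D to A spans 4 letter names, so the interval is some kind of fourth.
A##4 to D#5 is 4 semitones, which makes it a diminished fourth; the second version is lower, so the direction is down.
Checking another pair — A6 → E#6 — gives the same interval.

down a diminished fourth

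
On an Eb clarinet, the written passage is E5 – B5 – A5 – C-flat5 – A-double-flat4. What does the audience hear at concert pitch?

G5 D6 C6 Ebb5 Cbb5

Written C4 on the Eb clarinet sounds as Eb4, a minor third higher; apply that shift to every note.
E5 to G5
B5 to D6
A5 to C6
Cb5 to Ebb5
Abb4 to Cbb5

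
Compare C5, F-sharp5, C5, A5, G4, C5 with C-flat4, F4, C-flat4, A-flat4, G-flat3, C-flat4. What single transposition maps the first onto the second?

down an augmented octave

Take the first pair: C5 → Cb4. C to C spans 8 letter names, so the interval is some kind of octave.
Cb4 to C5 is 13 semitones, which makes it an augmented octave; the second version is lower, so the direction is down.
Checking another pair — C5 → Cb4 — gives the same interval.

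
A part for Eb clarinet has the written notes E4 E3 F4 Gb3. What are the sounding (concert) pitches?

G4 G3 Ab4 Bbb3

Written C4 on the Eb clarinet sounds as Eb4, a minor third higher; apply that shift to every note.
E4 to G4
E3 to G3
F4 to Ab4
Gb3 to Bbb3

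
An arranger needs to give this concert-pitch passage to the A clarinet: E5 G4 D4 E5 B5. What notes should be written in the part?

G5 Bb4 F4 G5 D6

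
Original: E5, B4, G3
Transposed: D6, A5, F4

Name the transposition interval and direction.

up a minor seventh

Take the first pair: E5 → D6. E to D spans 7 letter names, so the interval is some kind of seventh.
E5 to D6 is 10 semitones, which makes it a minor seventh; the second version is higher, so the direction is up.
Checking another pair — G3 → F4 — gives the same interval.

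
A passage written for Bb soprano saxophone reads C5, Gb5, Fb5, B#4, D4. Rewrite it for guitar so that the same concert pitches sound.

Bb5 Fb6 Ebb6 A#5 C5

First find concert pitch: the Bb soprano saxophone sounds a major second below written, so C5 Gb5 Fb5 B#4 D4 sounds Bb4 Fb5 Ebb5 A#4 C4.
Then write for guitar: it sounds a perfect octave below written, so the part must be a perfect octave above concert.
Bb4 → Bb5
Fb5 → Fb6
Ebb5 → Ebb6
A#4 → A#5
C4 → C5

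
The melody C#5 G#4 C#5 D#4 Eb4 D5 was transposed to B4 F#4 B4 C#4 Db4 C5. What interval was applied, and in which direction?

down a major second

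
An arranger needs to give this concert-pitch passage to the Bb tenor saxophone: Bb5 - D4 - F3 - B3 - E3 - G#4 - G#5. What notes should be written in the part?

C7 E5 G4 C#5 F#4 A#5 A#6

Written C4 sounds as Bb2 on the Bb tenor saxophone, so concert pitches are written a major ninth up.
Bb5 becomes C7
D4 becomes E5
F3 becomes G4
B3 becomes C#5
E3 becomes F#4
G#4 becomes A#5
G#5 becomes A#6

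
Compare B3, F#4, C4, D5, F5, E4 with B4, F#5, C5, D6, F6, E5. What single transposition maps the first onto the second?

up a perfect octave

Take the first pair: B3 → B4. B to B spans 8 letter names, so the interval is some kind of octave.
B3 to B4 is 12 semitones, which makes it a perfect octave; the second version is higher, so the direction is up.
Checking another pair — E4 → E5 — gives the same interval.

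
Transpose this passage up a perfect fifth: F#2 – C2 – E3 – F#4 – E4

C#3 G2 B3 C#5 B4

F#2 gives C#3
C2 gives G2
E3 gives B3
F#4 gives C#5
E4 gives B4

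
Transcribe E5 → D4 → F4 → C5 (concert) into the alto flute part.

Written C4 sounds as G3 on the alto flute, so concert pitches are written a perfect fourth up.
E5 to A5
D4 to G4
F4 to Bb4
C5 to F5

A5 G4 Bb4 F5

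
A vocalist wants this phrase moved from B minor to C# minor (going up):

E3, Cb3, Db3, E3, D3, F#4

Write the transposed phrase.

B minor to C# minor up is a major second, so every note moves up by that interval.
E3 gives F#3
Cb3 gives Db3
Db3 gives Eb3
E3 gives F#3
D3 gives E3
F#4 gives G#4

F#3 Db3 Eb3 F#3 E3 G#4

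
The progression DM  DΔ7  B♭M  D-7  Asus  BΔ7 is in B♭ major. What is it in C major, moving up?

EM EΔ7 CM E-7 Bsus C#Δ7

B♭ major up to C major is a major second; each chord root moves by that interval while the quality stays the same.
DM: root D up a major second → E, giving EM.
DΔ7: root D up a major second → E, giving EΔ7.
B♭M: root B♭ up a major second → C, giving CM.
D-7: root D up a major second → E, giving E-7.
Asus: root A up a major second → B, giving Bsus.
BΔ7: root B up a major second → C#, giving C#Δ7.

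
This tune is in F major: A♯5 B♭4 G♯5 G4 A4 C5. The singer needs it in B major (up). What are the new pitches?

D##6 E5 C##6 C#5 D#5 F#5

F major to B major up is an augmented fourth, so every note moves up by that interval.
A#5 to D##6
Bb4 to E5
G#5 to C##6
G4 to C#5
A4 to D#5
C5 to F#5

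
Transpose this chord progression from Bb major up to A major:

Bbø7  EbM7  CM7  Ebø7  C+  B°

Bb major up to A major is a major seventh; each chord root moves by that interval while the quality stays the same.
Bbø7: root Bb up a major seventh → A, giving Aø7.
EbM7: root Eb up a major seventh → D, giving DM7.
CM7: root C up a major seventh → B, giving BM7.
Ebø7: root Eb up a major seventh → D, giving Dø7.
C+: root C up a major seventh → B, giving B+.
B°: root B up a major seventh → A#, giving A#°.

Aø7 DM7 BM7 Dø7 B+ A#°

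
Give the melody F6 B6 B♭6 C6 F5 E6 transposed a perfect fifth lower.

F6 down a perfect fifth is Bb5.
A perfect fifth down from B6 gives E6.
Bb6: a fifth down reaches E, and 7 semitones makes it Eb6.
C6: a fifth down reaches F, and 7 semitones makes it F5.
F5: a fifth down reaches B, and 7 semitones makes it Bb4.
E6: a fifth down reaches A, and 7 semitones makes it A5.

Bb5 E6 Eb6 F5 Bb4 A5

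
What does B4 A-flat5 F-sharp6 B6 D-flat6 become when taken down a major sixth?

D4 Cb5 A5 D6 Fb5

A major sixth down from B4 gives D4.
A major sixth down from Ab5 gives Cb5.
A major sixth down from F#6 gives A5.
A major sixth down from B6 gives D6.
Db6: a sixth down reaches F, and 9 semitones makes it Fb5.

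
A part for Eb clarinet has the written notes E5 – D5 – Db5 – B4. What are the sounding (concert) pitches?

G5 F5 Fb5 D5

The Eb clarinet sounds a minor third above written, so transpose each written note up a minor third.
E5 -> G5
D5 -> F5
Db5 -> Fb5
B4 -> D5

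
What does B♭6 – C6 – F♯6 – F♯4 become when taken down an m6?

A minor sixth down from Bb6 gives D6.
C6 down a minor sixth is E5.
F#6 down a minor sixth is A#5.
F#4 down a minor sixth is A#3.

D6 E5 A#5 A#3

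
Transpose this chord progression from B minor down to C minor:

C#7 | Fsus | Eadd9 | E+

B minor down to C minor is a major seventh; each chord root moves by that interval while the quality stays the same.
C#7: root C# down a major seventh → D, giving D7.
Fsus: root F down a major seventh → Gb, giving Gbsus.
Eadd9: root E down a major seventh → F, giving Fadd9.
E+: root E down a major seventh → F, giving F+.

D7 Gbsus Fadd9 F+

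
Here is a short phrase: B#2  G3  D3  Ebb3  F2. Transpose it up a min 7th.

B#2 becomes A#3
G3 becomes F4
D3 becomes C4
Ebb3 becomes Dbb4
F2 becomes Eb3

A#3 F4 C4 Dbb4 Eb3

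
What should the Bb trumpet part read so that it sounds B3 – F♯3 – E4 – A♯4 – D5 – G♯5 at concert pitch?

C#4 G#3 F#4 B#4 E5 A#5

Written C4 sounds as Bb3 on the Bb trumpet, so concert pitches are written a major second up.
B3 becomes C#4
F#3 becomes G#3
E4 becomes F#4
A#4 becomes B#4
D5 becomes E5
G#5 becomes A#5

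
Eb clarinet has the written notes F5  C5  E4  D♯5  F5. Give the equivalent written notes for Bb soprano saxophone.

First find concert pitch: the Eb clarinet sounds a minor third above written, so F5 C5 E4 D♯5 F5 sounds Ab5 Eb5 G4 F#5 Ab5.
Then write for Bb soprano saxophone: it sounds a major second below written, so the part must be a major second above concert.
Ab5 → Bb5
Eb5 → F5
G4 → A4
F#5 → G#5
Ab5 → Bb5

Bb5 F5 A4 G#5 Bb5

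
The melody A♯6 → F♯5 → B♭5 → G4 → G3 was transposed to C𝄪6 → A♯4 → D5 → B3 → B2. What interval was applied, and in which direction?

From A#6 to C##6 is 6 letter names — a sixth of some quality.
C##6 to A#6 is 8 semitones, which makes it a minor sixth; the second version is lower, so the direction is down.
Checking another pair — G3 → B2 — gives the same interval.

down a minor sixth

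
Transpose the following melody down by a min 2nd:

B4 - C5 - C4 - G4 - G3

A#4 B4 B3 F#4 F#3

B4 gives A#4
C5 gives B4
C4 gives B3
G4 gives F#4
G3 gives F#3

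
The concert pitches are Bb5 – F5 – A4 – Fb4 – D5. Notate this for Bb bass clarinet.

C7 G6 B5 Gb5 E6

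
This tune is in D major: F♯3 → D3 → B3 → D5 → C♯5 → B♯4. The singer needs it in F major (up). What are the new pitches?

A3 F3 D4 F5 E5 D#5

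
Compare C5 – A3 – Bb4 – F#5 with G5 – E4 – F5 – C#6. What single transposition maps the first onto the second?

From C5 to G5 is 5 letter names — a fifth of some quality.
C5 to G5 is 7 semitones, which makes it a perfect fifth; the second version is higher, so the direction is up.
Checking another pair — F#5 → C#6 — gives the same interval.

up a perfect fifth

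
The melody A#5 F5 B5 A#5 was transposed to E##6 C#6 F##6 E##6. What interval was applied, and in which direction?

up an augmented fifth

From A#5 to E##6 is 5 letter names — a fifth of some quality.
A#5 to E##6 is 8 semitones, which makes it an augmented fifth; the second version is higher, so the direction is up.
Checking another pair — A#5 → E##6 — gives the same interval.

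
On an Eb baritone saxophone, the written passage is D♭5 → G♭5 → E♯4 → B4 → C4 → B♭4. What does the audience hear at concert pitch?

Fb3 Bbb3 G#2 D3 Eb2 Db3

Written C4 on the Eb baritone saxophone sounds as Eb2, a major thirteenth lower; apply that shift to every note.
Db5 gives Fb3
Gb5 gives Bbb3
E#4 gives G#2
B4 gives D3
C4 gives Eb2
Bb4 gives Db3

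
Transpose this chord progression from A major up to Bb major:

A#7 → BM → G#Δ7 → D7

B7 CM AΔ7 Eb7

A major up to Bb major is a minor second; each chord root moves by that interval while the quality stays the same.
A#7: root A# up a minor second → B, giving B7.
BM: root B up a minor second → C, giving CM.
G#Δ7: root G# up a minor second → A, giving AΔ7.
D7: root D up a minor second → Eb, giving Eb7.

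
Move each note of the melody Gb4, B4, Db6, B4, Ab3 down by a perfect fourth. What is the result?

Db4 F#4 Ab5 F#4 Eb3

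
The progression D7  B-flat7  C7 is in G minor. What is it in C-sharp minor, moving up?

G#7 E7 F#7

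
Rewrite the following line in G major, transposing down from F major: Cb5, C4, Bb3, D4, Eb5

F major to G major down is a minor seventh, so every note moves down by that interval.
Cb5 → Db4
C4 → D3
Bb3 → C3
D4 → E3
Eb5 → F4

Db4 D3 C3 E3 F4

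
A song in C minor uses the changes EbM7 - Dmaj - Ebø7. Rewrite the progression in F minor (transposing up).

AbM7 Gmaj Abø7

C minor up to F minor is a perfect fourth; each chord root moves by that interval while the quality stays the same.
EbM7: root Eb up a perfect fourth → Ab, giving AbM7.
Dmaj: root D up a perfect fourth → G, giving Gmaj.
Ebø7: root Eb up a perfect fourth → Ab, giving Abø7.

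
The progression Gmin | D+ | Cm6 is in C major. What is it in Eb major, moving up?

Bbmin F+ Ebm6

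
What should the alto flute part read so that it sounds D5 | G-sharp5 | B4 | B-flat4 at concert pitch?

G5 C#6 E5 Eb5

The alto flute sounds a perfect fourth below written, so the written part must be a perfect fourth above concert — transpose each note up.
D5 to G5
G#5 to C#6
B4 to E5
Bb4 to Eb5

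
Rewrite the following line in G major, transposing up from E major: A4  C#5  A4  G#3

From E up to G is a minor third; apply that to each pitch.
A4 to C5
C#5 to E5
A4 to C5
G#3 to B3

C5 E5 C5 B3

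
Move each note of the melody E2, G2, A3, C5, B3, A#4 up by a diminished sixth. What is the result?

Cb3 Ebb3 Fb4 Abb5 Gb4 F5

E2: a sixth up reaches C, and 7 semitones makes it Cb3.
G2: a sixth up reaches E, and 7 semitones makes it Ebb3.
A3 up a diminished sixth is Fb4.
A diminished sixth up from C5 gives Abb5.
B3 up a diminished sixth is Gb4.
A diminished sixth up from A#4 gives F5.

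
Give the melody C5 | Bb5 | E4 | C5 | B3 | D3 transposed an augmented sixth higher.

C5: a sixth up reaches A, and 10 semitones makes it A#5.
An augmented sixth up from Bb5 gives G#6.
E4: a sixth up reaches C, and 10 semitones makes it C##5.
An augmented sixth up from C5 gives A#5.
B3 up an augmented sixth is G##4.
An augmented sixth up from D3 gives B#3.

A#5 G#6 C##5 A#5 G##4 B#3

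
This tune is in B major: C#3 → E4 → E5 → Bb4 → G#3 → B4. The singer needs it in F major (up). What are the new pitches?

G3 Bb4 Bb5 Fb5 D4 F5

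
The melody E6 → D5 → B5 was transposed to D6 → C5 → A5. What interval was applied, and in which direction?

down a major second

From E6 to D6 is 2 letter names — a second of some quality.
D6 to E6 is 2 semitones, which makes it a major second; the second version is lower, so the direction is down.
Checking another pair — B5 → A5 — gives the same interval.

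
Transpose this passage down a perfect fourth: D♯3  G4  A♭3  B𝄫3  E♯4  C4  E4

D#3 -> A#2
G4 -> D4
Ab3 -> Eb3
Bbb3 -> Fb3
E#4 -> B#3
C4 -> G3
E4 -> B3

A#2 D4 Eb3 Fb3 B#3 G3 B3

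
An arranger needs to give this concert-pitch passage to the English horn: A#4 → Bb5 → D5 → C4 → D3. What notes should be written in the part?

E#5 F6 A5 G4 A3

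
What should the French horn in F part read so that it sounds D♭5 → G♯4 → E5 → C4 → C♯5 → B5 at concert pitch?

Written C4 sounds as F3 on the French horn in F, so concert pitches are written a perfect fifth up.
Db5 becomes Ab5
G#4 becomes D#5
E5 becomes B5
C4 becomes G4
C#5 becomes G#5
B5 becomes F#6

Ab5 D#5 B5 G4 G#5 F#6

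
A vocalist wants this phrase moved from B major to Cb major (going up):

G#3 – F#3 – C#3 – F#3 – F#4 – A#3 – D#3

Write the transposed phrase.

Ab3 Gb3 Db3 Gb3 Gb4 Bb3 Eb3

From B up to Cb is a diminished second; apply that to each pitch.
G#3 -> Ab3
F#3 -> Gb3
C#3 -> Db3
F#3 -> Gb3
F#4 -> Gb4
A#3 -> Bb3
D#3 -> Eb3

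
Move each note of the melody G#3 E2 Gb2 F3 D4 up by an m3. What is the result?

B3 G2 Bbb2 Ab3 F4

G#3 → B3
E2 → G2
Gb2 → Bbb2
F3 → Ab3
D4 → F4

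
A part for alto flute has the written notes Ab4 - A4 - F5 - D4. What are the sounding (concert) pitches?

The alto flute sounds a perfect fourth below written, so transpose each written note down a perfect fourth.
Ab4 gives Eb4
A4 gives E4
F5 gives C5
D4 gives A3

Eb4 E4 C5 A3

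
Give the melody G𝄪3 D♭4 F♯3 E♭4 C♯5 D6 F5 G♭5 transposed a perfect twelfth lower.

C##2 Gb2 B1 Ab2 F#3 G4 Bb3 Cb4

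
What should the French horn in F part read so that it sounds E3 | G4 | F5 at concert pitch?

The French horn in F sounds a perfect fifth below written, so the written part must be a perfect fifth above concert — transpose each note up.
E3 -> B3
G4 -> D5
F5 -> C6

B3 D5 C6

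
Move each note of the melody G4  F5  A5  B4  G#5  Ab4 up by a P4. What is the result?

C5 Bb5 D6 E5 C#6 Db5

G4 to C5
F5 to Bb5
A5 to D6
B4 to E5
G#5 to C#6
Ab4 to Db5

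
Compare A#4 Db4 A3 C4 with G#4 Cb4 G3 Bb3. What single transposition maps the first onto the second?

From A#4 to G#4 is 2 letter names — a second of some quality.
G#4 to A#4 is 2 semitones, which makes it a major second; the second version is lower, so the direction is down.
Checking another pair — C4 → Bb3 — gives the same interval.

down a major second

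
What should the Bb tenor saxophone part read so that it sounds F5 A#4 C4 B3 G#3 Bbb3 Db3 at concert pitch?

The Bb tenor saxophone sounds a major ninth below written, so the written part must be a major ninth above concert — transpose each note up.
F5 becomes G6
A#4 becomes B#5
C4 becomes D5
B3 becomes C#5
G#3 becomes A#4
Bbb3 becomes Cb5
Db3 becomes Eb4

G6 B#5 D5 C#5 A#4 Cb5 Eb4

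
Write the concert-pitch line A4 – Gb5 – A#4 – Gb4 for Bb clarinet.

B4 Ab5 B#4 Ab4

Written C4 sounds as Bb3 on the Bb clarinet, so concert pitches are written a major second up.
A4 → B4
Gb5 → Ab5
A#4 → B#4
Gb4 → Ab4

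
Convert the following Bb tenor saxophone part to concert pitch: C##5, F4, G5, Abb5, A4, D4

B#3 Eb3 F4 Gbb4 G3 C3

The Bb tenor saxophone sounds a major ninth below written, so transpose each written note down a major ninth.
C##5 becomes B#3
F4 becomes Eb3
G5 becomes F4
Abb5 becomes Gbb4
A4 becomes G3
D4 becomes C3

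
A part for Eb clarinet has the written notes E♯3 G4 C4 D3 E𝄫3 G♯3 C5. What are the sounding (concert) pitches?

G#3 Bb4 Eb4 F3 Gbb3 B3 Eb5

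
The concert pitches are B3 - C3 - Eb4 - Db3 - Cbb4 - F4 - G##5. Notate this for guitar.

The guitar sounds a perfect octave below written, so the written part must be a perfect octave above concert — transpose each note up.
B3 gives B4
C3 gives C4
Eb4 gives Eb5
Db3 gives Db4
Cbb4 gives Cbb5
F4 gives F5
G##5 gives G##6

B4 C4 Eb5 Db4 Cbb5 F5 G##6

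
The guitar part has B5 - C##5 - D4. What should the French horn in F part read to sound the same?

F#5 G##4 A3

First find concert pitch: the guitar sounds a perfect octave below written, so B5 C##5 D4 sounds B4 C##4 D3.
Then write for French horn in F: it sounds a perfect fifth below written, so the part must be a perfect fifth above concert.
B4 → F#5
C##4 → G##4
D3 → A3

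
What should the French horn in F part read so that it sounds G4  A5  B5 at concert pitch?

D5 E6 F#6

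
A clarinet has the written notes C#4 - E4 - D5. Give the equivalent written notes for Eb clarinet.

First find concert pitch: the A clarinet sounds a minor third below written, so C#4 E4 D5 sounds A#3 C#4 B4.
Then write for Eb clarinet: it sounds a minor third above written, so the part must be a minor third below concert.
A#3 → F##3
C#4 → A#3
B4 → G#4

F##3 A#3 G#4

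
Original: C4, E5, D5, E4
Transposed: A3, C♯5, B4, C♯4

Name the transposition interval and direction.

Take the first pair: C4 → A3. C to A spans 3 letter names, so the interval is some kind of third.
A3 to C4 is 3 semitones, which makes it a minor third; the second version is lower, so the direction is down.
Checking another pair — E4 → C#4 — gives the same interval.

down a minor third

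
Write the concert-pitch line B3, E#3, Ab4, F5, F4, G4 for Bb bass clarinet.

C#5 F##4 Bb5 G6 G5 A5

The Bb bass clarinet sounds a major ninth below written, so the written part must be a major ninth above concert — transpose each note up.
B3 → C#5
E#3 → F##4
Ab4 → Bb5
F5 → G6
F4 → G5
G4 → A5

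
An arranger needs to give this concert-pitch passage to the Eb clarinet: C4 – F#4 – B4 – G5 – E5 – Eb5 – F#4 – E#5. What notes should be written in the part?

Written C4 sounds as Eb4 on the Eb clarinet, so concert pitches are written a minor third down.
C4 gives A3
F#4 gives D#4
B4 gives G#4
G5 gives E5
E5 gives C#5
Eb5 gives C5
F#4 gives D#4
E#5 gives C##5

A3 D#4 G#4 E5 C#5 C5 D#4 C##5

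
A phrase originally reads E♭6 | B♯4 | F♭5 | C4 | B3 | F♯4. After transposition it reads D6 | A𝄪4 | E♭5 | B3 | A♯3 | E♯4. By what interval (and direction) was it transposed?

down a minor second

Take the first pair: Eb6 → D6. E to D spans 2 letter names, so the interval is some kind of second.
D6 to Eb6 is 1 semitone, which makes it a minor second; the second version is lower, so the direction is down.
Checking another pair — F#4 → E#4 — gives the same interval.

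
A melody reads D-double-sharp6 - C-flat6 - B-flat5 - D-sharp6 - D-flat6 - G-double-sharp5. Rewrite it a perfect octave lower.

D##5 Cb5 Bb4 D#5 Db5 G##4

A perfect octave down from D##6 gives D##5.
Cb6 down a perfect octave is Cb5.
Bb5 down a perfect octave is Bb4.
A perfect octave down from D#6 gives D#5.
Db6 down a perfect octave is Db5.
G##5: an octave down reaches G, and 12 semitones makes it G##4.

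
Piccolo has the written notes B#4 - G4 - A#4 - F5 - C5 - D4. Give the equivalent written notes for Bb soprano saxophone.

C##6 A5 B#5 G6 D6 E5

First find concert pitch: the piccolo sounds a perfect octave above written, so B#4 G4 A#4 F5 C5 D4 sounds B#5 G5 A#5 F6 C6 D5.
Then write for Bb soprano saxophone: it sounds a major second below written, so the part must be a major second above concert.
B#5 → C##6
G5 → A5
A#5 → B#5
F6 → G6
C6 → D6
D5 → E5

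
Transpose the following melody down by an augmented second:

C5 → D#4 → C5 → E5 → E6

C5 down an augmented second is Bbb4.
D#4: a second down reaches C, and 3 semitones makes it C4.
C5: a second down reaches B, and 3 semitones makes it Bbb4.
An augmented second down from E5 gives Db5.
An augmented second down from E6 gives Db6.

Bbb4 C4 Bbb4 Db5 Db6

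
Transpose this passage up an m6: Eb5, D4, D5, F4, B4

Eb5 gives Cb6
D4 gives Bb4
D5 gives Bb5
F4 gives Db5
B4 gives G5

Cb6 Bb4 Bb5 Db5 G5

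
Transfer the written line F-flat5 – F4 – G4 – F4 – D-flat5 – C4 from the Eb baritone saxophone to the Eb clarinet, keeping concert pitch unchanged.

First find concert pitch: the Eb baritone saxophone sounds a major thirteenth below written, so F-flat5 F4 G4 F4 D-flat5 C4 sounds Abb3 Ab2 Bb2 Ab2 Fb3 Eb2.
Then write for Eb clarinet: it sounds a minor third above written, so the part must be a minor third below concert.
Abb3 → Fb3
Ab2 → F2
Bb2 → G2
Ab2 → F2
Fb3 → Db3
Eb2 → C2

Fb3 F2 G2 F2 Db3 C2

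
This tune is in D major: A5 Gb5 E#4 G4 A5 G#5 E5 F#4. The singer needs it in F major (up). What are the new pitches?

C6 Bbb5 G#4 Bb4 C6 B5 G5 A4

D major to F major up is a minor third, so every note moves up by that interval.
A5 gives C6
Gb5 gives Bbb5
E#4 gives G#4
G4 gives Bb4
A5 gives C6
G#5 gives B5
E5 gives G5
F#4 gives A4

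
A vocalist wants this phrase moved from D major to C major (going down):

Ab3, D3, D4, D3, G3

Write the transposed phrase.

D major to C major down is a major second, so every note moves down by that interval.
Ab3 gives Gb3
D3 gives C3
D4 gives C4
D3 gives C3
G3 gives F3

Gb3 C3 C4 C3 F3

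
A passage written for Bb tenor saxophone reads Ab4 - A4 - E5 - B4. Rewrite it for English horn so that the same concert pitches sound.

First find concert pitch: the Bb tenor saxophone sounds a major ninth below written, so Ab4 A4 E5 B4 sounds Gb3 G3 D4 A3.
Then write for English horn: it sounds a perfect fifth below written, so the part must be a perfect fifth above concert.
Gb3 → Db4
G3 → D4
D4 → A4
A3 → E4

Db4 D4 A4 E4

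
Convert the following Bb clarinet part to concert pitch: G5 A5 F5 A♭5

F5 G5 Eb5 Gb5

Written C4 on the Bb clarinet sounds as Bb3, a major second lower; apply that shift to every note.
G5 becomes F5
A5 becomes G5
F5 becomes Eb5
Ab5 becomes Gb5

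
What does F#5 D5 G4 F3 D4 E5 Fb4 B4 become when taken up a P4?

F#5 to B5
D5 to G5
G4 to C5
F3 to Bb3
D4 to G4
E5 to A5
Fb4 to Bbb4
B4 to E5

B5 G5 C5 Bb3 G4 A5 Bbb4 E5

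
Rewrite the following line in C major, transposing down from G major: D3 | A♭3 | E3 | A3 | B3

G2 Db3 A2 D3 E3

From G down to C is a perfect fifth; apply that to each pitch.
D3 -> G2
Ab3 -> Db3
E3 -> A2
A3 -> D3
B3 -> E3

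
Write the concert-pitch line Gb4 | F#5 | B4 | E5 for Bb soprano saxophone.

Ab4 G#5 C#5 F#5

Written C4 sounds as Bb3 on the Bb soprano saxophone, so concert pitches are written a major second up.
Gb4 gives Ab4
F#5 gives G#5
B4 gives C#5
E5 gives F#5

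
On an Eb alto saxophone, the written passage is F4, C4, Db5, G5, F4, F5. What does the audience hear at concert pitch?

Ab3 Eb3 Fb4 Bb4 Ab3 Ab4

Written C4 on the Eb alto saxophone sounds as Eb3, a major sixth lower; apply that shift to every note.
F4 to Ab3
C4 to Eb3
Db5 to Fb4
G5 to Bb4
F4 to Ab3
F5 to Ab4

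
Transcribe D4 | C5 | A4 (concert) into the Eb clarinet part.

The Eb clarinet sounds a minor third above written, so the written part must be a minor third below concert — transpose each note down.
D4 gives B3
C5 gives A4
A4 gives F#4

B3 A4 F#4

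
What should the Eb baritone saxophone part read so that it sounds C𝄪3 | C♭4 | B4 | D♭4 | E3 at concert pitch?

Written C4 sounds as Eb2 on the Eb baritone saxophone, so concert pitches are written a major thirteenth up.
C##3 -> A##4
Cb4 -> Ab5
B4 -> G#6
Db4 -> Bb5
E3 -> C#5

A##4 Ab5 G#6 Bb5 C#5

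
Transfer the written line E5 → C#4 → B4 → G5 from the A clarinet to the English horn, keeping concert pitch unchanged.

First find concert pitch: the A clarinet sounds a minor third below written, so E5 C#4 B4 G5 sounds C#5 A#3 G#4 E5.
Then write for English horn: it sounds a perfect fifth below written, so the part must be a perfect fifth above concert.
C#5 → G#5
A#3 → E#4
G#4 → D#5
E5 → B5

G#5 E#4 D#5 B5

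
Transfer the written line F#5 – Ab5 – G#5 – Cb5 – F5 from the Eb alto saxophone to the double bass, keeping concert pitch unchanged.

A5 Cb6 B5 Ebb5 Ab5

First find concert pitch: the Eb alto saxophone sounds a major sixth below written, so F#5 Ab5 G#5 Cb5 F5 sounds A4 Cb5 B4 Ebb4 Ab4.
Then write for double bass: it sounds a perfect octave below written, so the part must be a perfect octave above concert.
A4 → A5
Cb5 → Cb6
B4 → B5
Ebb4 → Ebb5
Ab4 → Ab5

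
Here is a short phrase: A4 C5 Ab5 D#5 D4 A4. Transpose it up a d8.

Ab5 Cb6 Abb6 D6 Db5 Ab5

A4 becomes Ab5
C5 becomes Cb6
Ab5 becomes Abb6
D#5 becomes D6
D4 becomes Db5
A4 becomes Ab5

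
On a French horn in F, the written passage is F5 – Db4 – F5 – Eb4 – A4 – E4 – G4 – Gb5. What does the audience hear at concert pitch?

Bb4 Gb3 Bb4 Ab3 D4 A3 C4 Cb5

The French horn in F sounds a perfect fifth below written, so transpose each written note down a perfect fifth.
F5 gives Bb4
Db4 gives Gb3
F5 gives Bb4
Eb4 gives Ab3
A4 gives D4
E4 gives A3
G4 gives C4
Gb5 gives Cb5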